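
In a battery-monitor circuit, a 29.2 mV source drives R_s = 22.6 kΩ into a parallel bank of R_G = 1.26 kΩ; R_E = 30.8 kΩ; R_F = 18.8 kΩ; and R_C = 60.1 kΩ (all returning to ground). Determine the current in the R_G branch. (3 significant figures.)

Equivalent of the parallel group: R_p = 1.116 kΩ.
V_A by voltage divider: V_A = 29.2 × 1.116/(22.6 + 1.116) = 1.374 mV.
I(R_G) = V_A / R_G = 1.374/1.26 = 1.091 µA.
(Equivalently: I_total = 1.231 µA, then current-divider fraction G_k/ΣG = 0.8858.)

I ≈ 1.09 µA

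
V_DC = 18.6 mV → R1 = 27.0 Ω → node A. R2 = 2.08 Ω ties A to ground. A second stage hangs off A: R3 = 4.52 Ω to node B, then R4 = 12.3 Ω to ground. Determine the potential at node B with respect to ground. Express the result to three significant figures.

The second stage (R3 + R4 = 16.82 Ω) loads node A in parallel with R2.
Effective lower resistance at A: R2 ‖ 16.82 = 1.851 Ω.
So V_A = 18.6 × 0.06416 = 1.193 mV.
Stage 2 is unloaded, so V_B = V_A · R4/(R3+R4) = 1.193 × 12.3/16.82 = 0.8727 mV.

V_B ≈ 0.873 mV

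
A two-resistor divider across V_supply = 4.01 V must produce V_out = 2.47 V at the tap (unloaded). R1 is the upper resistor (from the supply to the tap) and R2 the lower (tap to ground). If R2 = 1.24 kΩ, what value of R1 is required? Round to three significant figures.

The divider ratio is R2/(R1+R2) = 2.47/4.01 = 0.6160.
So R1 = R2 · (V_supply/V_out − 1) = 1.24 × (4.01/2.47 − 1) = 1.24 × 0.6235 = 0.7731 kΩ.

R1 ≈ 0.773 kΩ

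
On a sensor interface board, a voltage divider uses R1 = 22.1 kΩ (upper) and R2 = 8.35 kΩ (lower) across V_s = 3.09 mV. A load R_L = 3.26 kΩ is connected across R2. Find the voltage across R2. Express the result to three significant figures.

V_out ≈ 0.296 mV

First combine the lower leg with the load: R2 ‖ R_L = 2.345 kΩ.
Now apply the divider: V_out = 3.09 × 0.09592 = 0.2964 mV.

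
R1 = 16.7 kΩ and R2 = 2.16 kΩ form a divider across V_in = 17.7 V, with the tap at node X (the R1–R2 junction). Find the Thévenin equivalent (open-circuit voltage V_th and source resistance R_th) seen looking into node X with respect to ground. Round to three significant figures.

Open-circuit (no load on X): V_th = V_in · R2/(R1 + R2) = 17.7 × 2.16/(16.70 + 2.16) = 2.027 V.
Zeroing V_in shorts the top of R1 to ground, so R_th = R1 ‖ R2 = 1.913 kΩ.

V_th ≈ 2.03 V, R_th ≈ 1.91 kΩ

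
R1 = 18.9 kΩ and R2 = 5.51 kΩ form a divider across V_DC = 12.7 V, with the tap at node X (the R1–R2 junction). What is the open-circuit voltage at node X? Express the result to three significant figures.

V_th ≈ 2.87 V

With X open, the divider is unloaded: V_th = 12.7 × 5.51/24.41 = 2.867 V.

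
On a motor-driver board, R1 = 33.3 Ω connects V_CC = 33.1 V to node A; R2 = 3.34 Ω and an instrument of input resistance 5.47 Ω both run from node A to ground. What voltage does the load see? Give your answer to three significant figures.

V_out ≈ 1.94 V

The load sits in parallel with R2, giving an effective lower resistance R2' = R2·R_L/(R2+R_L) = 2.074 Ω.
Then V_out = V_CC · R2'/(R1 + R2') = 33.1 × 2.074/35.37 = 1.940 V.
(Unloaded it would be 3.02 V; the load pulls it down.)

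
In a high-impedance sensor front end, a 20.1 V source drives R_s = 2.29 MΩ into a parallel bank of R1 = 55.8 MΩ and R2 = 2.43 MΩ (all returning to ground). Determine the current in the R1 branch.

I ≈ 0.182 µA

Parallel bank: R_p = 1/(1/55.8 + 1/2.43) = 2.329 MΩ.
Node voltage V_A = V_in · R_p/(R_s + R_p) = 20.1 × 0.5042 = 10.13 V.
Branch current I = V_A/R1 = 10.13/55.8 = 0.1816 µA.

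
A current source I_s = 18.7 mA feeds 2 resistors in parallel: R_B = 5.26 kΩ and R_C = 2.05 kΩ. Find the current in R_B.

I ≈ 5.24 mA

With just two branches, the current splits inversely with resistance.
So I = 18.7 × 2.05/7.310 = 5.244 mA.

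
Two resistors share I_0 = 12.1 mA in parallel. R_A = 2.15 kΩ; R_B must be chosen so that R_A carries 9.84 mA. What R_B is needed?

Two-branch current divider: I_A = I_0 · R_B/(R_A + R_B).
9.84/12.1 = R_B/(R_A + R_B) → R_B = R_A · (0.8132)/(1 − 0.8132) = 2.15 × 4.354 = 9.361 kΩ.

R_B ≈ 9.36 kΩ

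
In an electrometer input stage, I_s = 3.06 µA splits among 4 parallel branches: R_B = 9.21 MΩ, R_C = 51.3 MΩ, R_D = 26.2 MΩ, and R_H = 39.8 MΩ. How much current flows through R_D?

I ≈ 0.610 µA

Conductances: ΣG = 1/9.21 + 1/51.3 + 1/26.2 + 1/39.8 = 0.1914 (1/MΩ).
R_D takes the fraction G_k/ΣG = 0.03817/0.1914 = 0.1995, so I = 3.06 × 0.1995 = 0.6103 µA.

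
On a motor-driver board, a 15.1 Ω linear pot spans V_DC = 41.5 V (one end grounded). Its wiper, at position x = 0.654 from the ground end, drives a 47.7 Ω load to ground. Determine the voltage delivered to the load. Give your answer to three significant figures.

Split the track: R_lower = x·R_p = 9.875 Ω, R_upper = (1−x)·R_p = 5.225 Ω.
(x·R_p) ‖ R_L = 8.182 Ω.
Then V_out = V_DC · 8.182/(5.225 + 8.182) = 25.33 V.

V_out ≈ 25.3 V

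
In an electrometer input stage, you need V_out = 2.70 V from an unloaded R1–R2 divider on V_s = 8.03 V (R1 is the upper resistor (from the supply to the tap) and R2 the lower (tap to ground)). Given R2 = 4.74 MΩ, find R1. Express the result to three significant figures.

V_out/V_s = R2/(R1+R2) = 0.3362.
So R1 = R2 · (V_s/V_out − 1) = 4.74 × (8.03/2.70 − 1) = 4.74 × 1.974 = 9.357 MΩ.

R1 ≈ 9.36 MΩ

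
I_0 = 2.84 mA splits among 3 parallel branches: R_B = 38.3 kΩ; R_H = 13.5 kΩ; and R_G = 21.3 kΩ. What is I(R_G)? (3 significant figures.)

I ≈ 0.906 mA

Total conductance ΣG = 1/38.3 + 1/13.5 + 1/21.3 = 0.1471 (units of 1/kΩ).
R_G takes the fraction G_k/ΣG = 0.04695/0.1471 = 0.3191, so I = 2.84 × 0.3191 = 0.9062 mA.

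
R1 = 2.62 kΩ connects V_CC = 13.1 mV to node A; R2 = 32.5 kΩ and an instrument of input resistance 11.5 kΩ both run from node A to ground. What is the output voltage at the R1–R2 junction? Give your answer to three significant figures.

First combine the lower leg with the load: R2 ‖ R_L = 8.494 kΩ.
Now apply the divider: V_out = 13.1 × 0.7643 = 10.01 mV.
(Unloaded it would be 12.1 mV; the load pulls it down.)

V_out ≈ 10.0 mV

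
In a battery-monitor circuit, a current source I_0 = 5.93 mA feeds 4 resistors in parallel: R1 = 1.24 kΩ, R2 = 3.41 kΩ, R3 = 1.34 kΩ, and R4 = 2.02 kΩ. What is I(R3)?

Total conductance ΣG = 1/1.24 + 1/3.41 + 1/1.34 + 1/2.02 = 2.341 (units of 1/kΩ).
By the current-divider rule, I = I_0 · G_k/ΣG = 5.93 × 0.3188 = 1.890 mA.

I ≈ 1.89 mA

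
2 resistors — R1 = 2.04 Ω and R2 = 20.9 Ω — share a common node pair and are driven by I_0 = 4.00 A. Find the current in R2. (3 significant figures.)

I ≈ 0.356 A

For two parallel branches, I_k = I_0 · (other R)/(sum of R).
So I = 4.00 × 2.04/22.94 = 0.3557 A.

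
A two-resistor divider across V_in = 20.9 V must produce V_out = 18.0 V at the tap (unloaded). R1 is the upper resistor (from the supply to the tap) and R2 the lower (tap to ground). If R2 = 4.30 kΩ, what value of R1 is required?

R1 ≈ 0.693 kΩ

The divider ratio is R2/(R1+R2) = 18.0/20.9 = 0.8612.
Rearranging, R1 = R2·(1−k)/k = 4.30 × 0.1611 = 0.6928 kΩ.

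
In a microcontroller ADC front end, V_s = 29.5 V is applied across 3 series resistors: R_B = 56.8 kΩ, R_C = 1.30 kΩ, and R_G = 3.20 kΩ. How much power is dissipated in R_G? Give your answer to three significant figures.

ΣR = 61.30 kΩ → I = 29.5/61.30 = 0.4812 mA.
V(R_G) = I·R = 1.540 V; P = V·I = 1.540 × 0.4812 = 0.7411 mW.

P ≈ 0.741 mW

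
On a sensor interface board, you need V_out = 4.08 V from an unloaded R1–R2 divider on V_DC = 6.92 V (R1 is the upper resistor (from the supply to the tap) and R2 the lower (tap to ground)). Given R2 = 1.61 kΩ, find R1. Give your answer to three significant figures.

R1 ≈ 1.12 kΩ

The divider ratio is R2/(R1+R2) = 4.08/6.92 = 0.5896.
So R1 = R2 · (V_DC/V_out − 1) = 1.61 × (6.92/4.08 − 1) = 1.61 × 0.6961 = 1.121 kΩ.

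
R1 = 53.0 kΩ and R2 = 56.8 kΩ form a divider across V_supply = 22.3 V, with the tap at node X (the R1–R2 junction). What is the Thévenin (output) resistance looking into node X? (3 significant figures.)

R_th ≈ 27.4 kΩ

Zeroing V_supply shorts the top of R1 to ground, so R_th = R1 ‖ R2 = 27.42 kΩ.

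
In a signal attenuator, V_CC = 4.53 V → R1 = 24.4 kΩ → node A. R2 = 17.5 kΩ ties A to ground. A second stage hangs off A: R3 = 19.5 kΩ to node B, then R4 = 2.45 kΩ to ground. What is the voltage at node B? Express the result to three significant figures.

V_B ≈ 0.144 V

Node A sees R2 in parallel with the series input of stage 2, R3 + R4 = 21.95 kΩ.
R2 ‖ (R3+R4) = 9.737 kΩ.
V_A = 4.53 × 9.737/(24.4 + 9.737) = 1.292 V.
Then the unloaded second divider: V_B = V_A × R4/(R3+R4) = 1.292 × 0.1116 = 0.1442 V.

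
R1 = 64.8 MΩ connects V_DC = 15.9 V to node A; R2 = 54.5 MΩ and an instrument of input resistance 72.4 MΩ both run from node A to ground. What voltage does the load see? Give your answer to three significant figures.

V_out ≈ 5.16 V

The load sits in parallel with R2, giving an effective lower resistance R2' = R2·R_L/(R2+R_L) = 31.09 MΩ.
Voltage divider with the loaded lower leg: V_out = 15.9 × 31.09/(64.8 + 31.09) = 15.9 × 0.3243 = 5.156 V.
(Unloaded it would be 7.26 V; the load pulls it down.)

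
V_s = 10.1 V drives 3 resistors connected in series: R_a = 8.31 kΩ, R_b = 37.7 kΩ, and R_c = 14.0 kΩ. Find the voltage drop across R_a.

V ≈ 1.40 V

Total series resistance ΣR = 8.31 + 37.7 + 14.0 = 60.01 kΩ.
By the voltage-divider rule, V = 10.1 × 8.310/60.01 = 1.399 V.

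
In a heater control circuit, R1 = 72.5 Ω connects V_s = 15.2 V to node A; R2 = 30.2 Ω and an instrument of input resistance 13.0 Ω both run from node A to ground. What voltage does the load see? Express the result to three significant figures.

First combine the lower leg with the load: R2 ‖ R_L = 9.088 Ω.
Then V_out = V_s · R2'/(R1 + R2') = 15.2 × 9.088/81.59 = 1.693 V.
(Unloaded it would be 4.47 V; the load pulls it down.)

V_out ≈ 1.69 V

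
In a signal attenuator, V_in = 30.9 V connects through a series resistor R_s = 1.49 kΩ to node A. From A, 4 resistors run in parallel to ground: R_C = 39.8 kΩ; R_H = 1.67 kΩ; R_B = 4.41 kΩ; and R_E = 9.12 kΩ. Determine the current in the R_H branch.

Equivalent of the parallel group: R_p = 1.041 kΩ.
Node voltage V_A = V_in · R_p/(R_s + R_p) = 30.9 × 0.4114 = 12.71 V.
I(R_H) = V_A / R_H = 12.71/1.67 = 7.612 mA.

I ≈ 7.61 mA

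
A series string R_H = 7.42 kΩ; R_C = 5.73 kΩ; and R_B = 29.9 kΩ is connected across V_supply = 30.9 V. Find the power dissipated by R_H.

P ≈ 3.82 mW

Series current I = V_supply/ΣR = 30.9/43.05 = 0.7178 mA.
V(R_H) = I·R = 5.326 V; P = V·I = 5.326 × 0.7178 = 3.823 mW.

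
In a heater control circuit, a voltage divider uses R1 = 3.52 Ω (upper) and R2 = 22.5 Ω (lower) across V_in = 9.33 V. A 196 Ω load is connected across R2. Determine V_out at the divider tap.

V_out ≈ 7.94 V

R2 ‖ R_L = (22.5 × 196)/(22.5 + 196) = 20.18 Ω.
Then V_out = V_in · R2'/(R1 + R2') = 9.33 × 20.18/23.70 = 7.944 V.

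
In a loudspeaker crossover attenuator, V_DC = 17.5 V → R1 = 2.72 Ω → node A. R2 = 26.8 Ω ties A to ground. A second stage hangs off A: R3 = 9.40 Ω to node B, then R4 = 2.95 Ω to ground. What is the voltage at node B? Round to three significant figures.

V_B ≈ 3.16 V

Node A sees R2 in parallel with the series input of stage 2, R3 + R4 = 12.35 Ω.
R2 ‖ (R3+R4) = 8.454 Ω.
V_A = 17.5 × 8.454/(2.72 + 8.454) = 13.24 V.
Then the unloaded second divider: V_B = V_A × R4/(R3+R4) = 13.24 × 0.2389 = 3.163 V.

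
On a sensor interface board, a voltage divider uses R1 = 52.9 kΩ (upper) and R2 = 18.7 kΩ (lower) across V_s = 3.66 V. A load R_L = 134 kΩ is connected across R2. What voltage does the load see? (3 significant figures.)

V_out ≈ 0.867 V

First combine the lower leg with the load: R2 ‖ R_L = 16.41 kΩ.
Now apply the divider: V_out = 3.66 × 0.2368 = 0.8665 V.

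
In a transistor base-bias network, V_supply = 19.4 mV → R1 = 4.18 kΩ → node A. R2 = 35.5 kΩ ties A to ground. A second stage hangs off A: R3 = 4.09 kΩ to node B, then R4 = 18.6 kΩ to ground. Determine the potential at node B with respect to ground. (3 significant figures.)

Looking into the second stage from A: R3 + R4 = 22.69 kΩ appears in parallel with R2.
R2 ‖ (R3+R4) = 13.84 kΩ.
So V_A = 19.4 × 0.7681 = 14.90 mV.
Then the unloaded second divider: V_B = V_A × R4/(R3+R4) = 14.90 × 0.8197 = 12.21 mV.

V_B ≈ 12.2 mV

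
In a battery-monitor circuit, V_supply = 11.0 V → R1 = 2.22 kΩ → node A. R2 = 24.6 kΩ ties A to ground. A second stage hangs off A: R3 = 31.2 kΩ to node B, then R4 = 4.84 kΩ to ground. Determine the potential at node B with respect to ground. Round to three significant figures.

V_B ≈ 1.28 V

The second stage (R3 + R4 = 36.04 kΩ) loads node A in parallel with R2.
R2 ‖ (R3+R4) = 14.62 kΩ.
First divider: V_A = V_supply · 14.62/(2.22 + 14.62) = 9.550 V.
Then the unloaded second divider: V_B = V_A × R4/(R3+R4) = 9.550 × 0.1343 = 1.283 V.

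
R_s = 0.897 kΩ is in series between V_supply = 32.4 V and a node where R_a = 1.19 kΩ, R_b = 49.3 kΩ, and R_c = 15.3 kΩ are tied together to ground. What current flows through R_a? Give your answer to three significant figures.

I ≈ 14.9 mA

Parallel bank: R_p = 1/(1/1.19 + 1/49.3 + 1/15.3) = 1.080 kΩ.
V_A by voltage divider: V_A = 32.4 × 1.080/(0.897 + 1.080) = 17.70 V.
Branch current I = V_A/R_a = 17.70/1.19 = 14.87 mA.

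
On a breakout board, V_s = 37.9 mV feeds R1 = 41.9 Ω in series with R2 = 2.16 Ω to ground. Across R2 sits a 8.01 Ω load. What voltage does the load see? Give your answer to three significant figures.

V_out ≈ 1.48 mV

R2 ‖ R_L = (2.16 × 8.01)/(2.16 + 8.01) = 1.701 Ω.
Then V_out = V_s · R2'/(R1 + R2') = 37.9 × 1.701/43.60 = 1.479 mV.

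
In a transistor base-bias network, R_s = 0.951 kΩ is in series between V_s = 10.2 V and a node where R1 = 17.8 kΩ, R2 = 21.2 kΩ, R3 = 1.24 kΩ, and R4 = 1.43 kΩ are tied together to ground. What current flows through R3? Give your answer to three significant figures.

Equivalent of the parallel group: R_p = 0.6215 kΩ.
V_A = 10.2 × 0.6215/1.572 = 4.031 V.
Branch current I = V_A/R3 = 4.031/1.24 = 3.251 mA.

I ≈ 3.25 mA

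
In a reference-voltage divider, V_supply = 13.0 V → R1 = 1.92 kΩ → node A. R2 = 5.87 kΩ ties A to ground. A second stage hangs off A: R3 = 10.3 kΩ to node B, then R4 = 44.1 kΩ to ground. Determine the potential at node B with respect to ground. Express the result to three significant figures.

The second stage (R3 + R4 = 54.40 kΩ) loads node A in parallel with R2.
R2 ‖ (R3+R4) = 5.298 kΩ.
First divider: V_A = V_supply · 5.298/(1.92 + 5.298) = 9.542 V.
Stage 2 is unloaded, so V_B = V_A · R4/(R3+R4) = 9.542 × 44.1/54.40 = 7.735 V.

V_B ≈ 7.74 V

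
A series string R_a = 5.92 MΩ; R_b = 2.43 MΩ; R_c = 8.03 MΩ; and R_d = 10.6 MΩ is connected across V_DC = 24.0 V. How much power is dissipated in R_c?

P ≈ 6.35 µW

ΣR = 26.98 MΩ → I = 24.0/26.98 = 0.8895 µA.
P = I²R = 0.7913 × 8.03 = 6.354 µW.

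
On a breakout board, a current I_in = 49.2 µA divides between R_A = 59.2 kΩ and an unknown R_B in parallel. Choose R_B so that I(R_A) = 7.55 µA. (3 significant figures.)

R_B ≈ 10.7 kΩ

The fraction through R_A equals R_B/(R_A+R_B).
With f = 0.1535, R_B = R_A · f/(1−f) = 59.2 × 0.1813 = 10.73 kΩ.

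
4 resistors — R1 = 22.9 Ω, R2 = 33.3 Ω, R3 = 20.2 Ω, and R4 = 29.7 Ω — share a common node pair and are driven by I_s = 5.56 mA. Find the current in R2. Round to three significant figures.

ΣG = 1/22.9 + 1/33.3 + 1/20.2 + 1/29.7 = 0.1569.
By the current-divider rule, I = I_s · G_k/ΣG = 5.56 × 0.1914 = 1.064 mA.

I ≈ 1.06 mA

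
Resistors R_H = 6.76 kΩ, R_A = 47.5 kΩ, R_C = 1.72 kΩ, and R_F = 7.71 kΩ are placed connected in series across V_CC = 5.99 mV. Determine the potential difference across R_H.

Series total: ΣR = 6.76 + 47.5 + 1.72 + 7.71 = 63.69 kΩ.
By the voltage-divider rule, V = 5.99 × 6.760/63.69 = 0.6358 mV.

V ≈ 0.636 mV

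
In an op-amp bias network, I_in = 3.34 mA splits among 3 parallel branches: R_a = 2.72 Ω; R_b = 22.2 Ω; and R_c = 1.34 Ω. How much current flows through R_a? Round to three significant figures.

I ≈ 1.06 mA

Total conductance ΣG = 1/2.72 + 1/22.2 + 1/1.34 = 1.159 (units of 1/Ω).
By the current-divider rule, I = I_in · G_k/ΣG = 3.34 × 0.3172 = 1.060 mA.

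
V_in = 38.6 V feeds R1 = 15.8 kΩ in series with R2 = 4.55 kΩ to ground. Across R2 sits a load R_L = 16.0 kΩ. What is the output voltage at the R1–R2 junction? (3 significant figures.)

V_out ≈ 7.07 V

R2 ‖ R_L = (4.55 × 16.0)/(4.55 + 16.0) = 3.543 kΩ.
Voltage divider with the loaded lower leg: V_out = 38.6 × 3.543/(15.8 + 3.543) = 38.6 × 0.1831 = 7.070 V.
(Unloaded it would be 8.63 V; the load pulls it down.)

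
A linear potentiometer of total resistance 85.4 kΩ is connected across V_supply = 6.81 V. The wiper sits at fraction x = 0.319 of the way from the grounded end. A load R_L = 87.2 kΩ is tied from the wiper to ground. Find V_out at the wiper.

V_out ≈ 1.79 V

Lower segment x·R_p = 27.24 kΩ; upper segment (1−x)·R_p = 58.16 kΩ.
Lower segment in parallel with the load: 27.24 ‖ 87.2 = 20.76 kΩ.
Then V_out = V_supply · 20.76/(58.16 + 20.76) = 1.791 V.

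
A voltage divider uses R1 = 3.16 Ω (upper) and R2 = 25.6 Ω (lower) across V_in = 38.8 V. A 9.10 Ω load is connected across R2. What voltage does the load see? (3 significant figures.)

The load sits in parallel with R2, giving an effective lower resistance R2' = R2·R_L/(R2+R_L) = 6.714 Ω.
Voltage divider with the loaded lower leg: V_out = 38.8 × 6.714/(3.16 + 6.714) = 38.8 × 0.6800 = 26.38 V.
(Unloaded it would be 34.5 V; the load pulls it down.)

V_out ≈ 26.4 V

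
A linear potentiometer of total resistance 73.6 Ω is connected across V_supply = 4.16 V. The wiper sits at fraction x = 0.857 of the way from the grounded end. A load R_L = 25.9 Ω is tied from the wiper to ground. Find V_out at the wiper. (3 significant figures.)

V_out ≈ 2.64 V

Split the track: R_lower = x·R_p = 63.08 Ω, R_upper = (1−x)·R_p = 10.52 Ω.
(x·R_p) ‖ R_L = 18.36 Ω.
Loaded-divider output: V_out = 4.16 × 0.6356 = 2.644 V.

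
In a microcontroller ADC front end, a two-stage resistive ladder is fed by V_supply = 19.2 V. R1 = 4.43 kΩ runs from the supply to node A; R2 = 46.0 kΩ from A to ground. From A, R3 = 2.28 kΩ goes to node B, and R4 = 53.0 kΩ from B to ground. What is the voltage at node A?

The second stage (R3 + R4 = 55.28 kΩ) loads node A in parallel with R2.
R2 ‖ (R3+R4) = 25.11 kΩ.
First divider: V_A = V_supply · 25.11/(4.43 + 25.11) = 16.32 V.

V_A ≈ 16.3 V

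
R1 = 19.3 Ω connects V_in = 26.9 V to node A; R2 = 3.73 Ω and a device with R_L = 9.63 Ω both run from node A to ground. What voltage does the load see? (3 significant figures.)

R2 ‖ R_L = (3.73 × 9.63)/(3.73 + 9.63) = 2.689 Ω.
Now apply the divider: V_out = 26.9 × 0.1223 = 3.289 V.
(Unloaded it would be 4.36 V; the load pulls it down.)

V_out ≈ 3.29 V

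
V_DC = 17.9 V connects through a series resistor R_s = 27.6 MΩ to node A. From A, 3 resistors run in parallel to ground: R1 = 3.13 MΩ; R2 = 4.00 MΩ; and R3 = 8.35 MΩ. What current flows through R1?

Equivalent of the parallel group: R_p = 1.451 MΩ.
V_A = 17.9 × 1.451/29.05 = 0.8940 V.
I(R1) = V_A / R1 = 0.8940/3.13 = 0.2856 µA.
(Check via current divider: I_total = 0.6162 µA; share G_k/ΣG = 0.4635 → same result.)

I ≈ 0.286 µA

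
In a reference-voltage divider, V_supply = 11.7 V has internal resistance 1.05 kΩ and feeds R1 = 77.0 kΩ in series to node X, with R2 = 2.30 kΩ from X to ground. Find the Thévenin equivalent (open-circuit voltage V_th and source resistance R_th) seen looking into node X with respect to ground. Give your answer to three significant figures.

R1' = 1.05 + 77.0 = 78.05 kΩ (source resistance + R1).
V_th is the unloaded tap voltage: V_supply · R2/(R1'+R2) = 11.7 × 0.02862 = 0.3349 V.
Zeroing V_supply shorts the top of R1' to ground, so R_th = R1' ‖ R2 = 2.234 kΩ.

V_th ≈ 0.335 V, R_th ≈ 2.23 kΩ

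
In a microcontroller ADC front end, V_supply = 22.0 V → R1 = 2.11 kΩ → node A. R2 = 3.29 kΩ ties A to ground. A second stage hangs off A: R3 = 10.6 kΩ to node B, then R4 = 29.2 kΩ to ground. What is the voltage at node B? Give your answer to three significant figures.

Node A sees R2 in parallel with the series input of stage 2, R3 + R4 = 39.80 kΩ.
R2 ‖ (R3+R4) = 3.039 kΩ.
So V_A = 22.0 × 0.5902 = 12.98 V.
Then the unloaded second divider: V_B = V_A × R4/(R3+R4) = 12.98 × 0.7337 = 9.526 V.

V_B ≈ 9.53 V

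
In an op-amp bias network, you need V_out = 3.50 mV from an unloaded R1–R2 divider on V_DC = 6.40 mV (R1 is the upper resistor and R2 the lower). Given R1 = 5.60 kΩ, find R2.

Required fraction k = V_out/V_DC = 0.5469.
Rearranging, R2 = R1·k/(1−k) = 5.60 × 1.207 = 6.759 kΩ.

R2 ≈ 6.76 kΩ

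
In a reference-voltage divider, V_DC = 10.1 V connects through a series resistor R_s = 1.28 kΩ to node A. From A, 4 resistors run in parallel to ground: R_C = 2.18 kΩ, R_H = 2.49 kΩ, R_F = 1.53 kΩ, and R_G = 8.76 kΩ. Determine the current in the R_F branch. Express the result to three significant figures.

I ≈ 2.14 mA

Parallel bank: R_p = 1/(1/2.18 + 1/2.49 + 1/1.53 + 1/8.76) = 0.6142 kΩ.
V_A by voltage divider: V_A = 10.1 × 0.6142/(1.28 + 0.6142) = 3.275 V.
I(R_F) = V_A / R_F = 3.275/1.53 = 2.141 mA.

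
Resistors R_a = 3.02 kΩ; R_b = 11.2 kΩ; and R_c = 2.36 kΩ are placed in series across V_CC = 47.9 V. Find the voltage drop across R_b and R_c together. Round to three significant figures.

Total series resistance ΣR = 3.02 + 11.2 + 2.36 = 16.58 kΩ.
R_{R_b..R_c} = 11.2 + 2.36 = 13.56 kΩ.
Voltage divider: V = V_CC · (13.56 / 16.58) = 47.9 × 0.8179 = 39.18 V.

V ≈ 39.2 V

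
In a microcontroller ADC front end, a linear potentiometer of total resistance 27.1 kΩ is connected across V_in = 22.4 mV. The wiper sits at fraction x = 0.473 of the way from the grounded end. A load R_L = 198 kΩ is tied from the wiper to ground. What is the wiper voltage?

V_out ≈ 10.2 mV

The pot divides into 14.28 kΩ above the wiper and 12.82 kΩ below.
R_L loads the lower segment: effective lower R = 12.04 kΩ.
Loaded-divider output: V_out = 22.4 × 0.4574 = 10.25 mV.
(Unloaded: V_out = x·V_in = 10.6 mV.)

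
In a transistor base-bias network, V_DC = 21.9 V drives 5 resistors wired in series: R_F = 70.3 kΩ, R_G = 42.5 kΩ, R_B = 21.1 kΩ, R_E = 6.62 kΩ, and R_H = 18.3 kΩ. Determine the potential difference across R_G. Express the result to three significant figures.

V ≈ 5.86 V

Total series resistance ΣR = 70.3 + 42.5 + 21.1 + 6.62 + 18.3 = 158.8 kΩ.
Voltage divider: V = V_DC · (42.50 / 158.8) = 21.9 × 0.2676 = 5.860 V.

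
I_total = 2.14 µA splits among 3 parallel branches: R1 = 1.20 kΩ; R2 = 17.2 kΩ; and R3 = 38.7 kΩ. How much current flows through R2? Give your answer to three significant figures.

I ≈ 0.136 µA

ΣG = 1/1.20 + 1/17.2 + 1/38.7 = 0.9173.
Current divider: I(R2) = I_total · G_k/ΣG = 2.14 × (0.05814/0.9173) = 2.14 × 0.06338 = 0.1356 µA.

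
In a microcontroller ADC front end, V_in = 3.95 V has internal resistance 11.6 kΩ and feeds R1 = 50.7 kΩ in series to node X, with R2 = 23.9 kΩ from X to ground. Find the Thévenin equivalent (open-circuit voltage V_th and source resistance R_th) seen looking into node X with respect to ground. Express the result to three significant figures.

R1' = 11.6 + 50.7 = 62.30 kΩ (source resistance + R1).
Open-circuit (no load on X): V_th = V_in · R2/(R1' + R2) = 3.95 × 23.9/(62.30 + 23.9) = 1.095 V.
With V_in suppressed (replaced by a short), R_th = R1' ‖ R2 = (62.30 × 23.9)/(62.30 + 23.9) = 17.27 kΩ.

V_th ≈ 1.10 V, R_th ≈ 17.3 kΩ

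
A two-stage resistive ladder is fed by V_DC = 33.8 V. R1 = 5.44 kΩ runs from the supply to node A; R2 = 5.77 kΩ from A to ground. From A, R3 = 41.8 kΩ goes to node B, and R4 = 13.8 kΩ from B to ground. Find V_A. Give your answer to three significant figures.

V_A ≈ 16.6 V

Looking into the second stage from A: R3 + R4 = 55.60 kΩ appears in parallel with R2.
R2 ‖ (R3+R4) = 5.228 kΩ.
V_A = 33.8 × 5.228/(5.44 + 5.228) = 16.56 V.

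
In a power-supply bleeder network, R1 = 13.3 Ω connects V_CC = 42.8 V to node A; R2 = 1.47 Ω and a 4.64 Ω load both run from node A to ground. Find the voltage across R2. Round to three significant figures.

V_out ≈ 3.31 V

R2 ‖ R_L = (1.47 × 4.64)/(1.47 + 4.64) = 1.116 Ω.
Now apply the divider: V_out = 42.8 × 0.07744 = 3.314 V.
(Unloaded it would be 4.26 V; the load pulls it down.)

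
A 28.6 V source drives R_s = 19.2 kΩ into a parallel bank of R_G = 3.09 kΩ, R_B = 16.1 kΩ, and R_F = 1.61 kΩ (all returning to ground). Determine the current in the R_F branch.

I ≈ 0.874 mA

Combine the parallel branches: R_p = (1/3.09 + 1/16.1 + 1/1.61)⁻¹ = 0.9932 kΩ.
V_A by voltage divider: V_A = 28.6 × 0.9932/(19.2 + 0.9932) = 1.407 V.
I(R_F) = V_A / R_F = 1.407/1.61 = 0.8737 mA.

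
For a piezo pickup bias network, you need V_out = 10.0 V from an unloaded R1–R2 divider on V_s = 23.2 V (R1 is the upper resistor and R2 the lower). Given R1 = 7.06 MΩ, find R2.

R2 ≈ 5.35 MΩ

V_out/V_s = R2/(R1+R2) = 0.4310.
So R2 = R1 · V_out/(V_s − V_out) = 7.06 × 10.0/(23.2 − 10.0) = 7.06 × 0.7576 = 5.348 MΩ.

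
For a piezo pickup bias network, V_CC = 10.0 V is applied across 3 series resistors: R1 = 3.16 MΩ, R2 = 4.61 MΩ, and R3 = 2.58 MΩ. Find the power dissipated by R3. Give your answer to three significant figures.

P ≈ 2.41 µW

ΣR = 10.35 MΩ → I = 10.0/10.35 = 0.9662 µA.
P = I²R = 0.9335 × 2.58 = 2.408 µW.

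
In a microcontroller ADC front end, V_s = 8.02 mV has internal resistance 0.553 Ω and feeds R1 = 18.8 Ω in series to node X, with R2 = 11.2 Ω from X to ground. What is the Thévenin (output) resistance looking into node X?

R_th ≈ 7.09 Ω

R1' = 0.553 + 18.8 = 19.35 Ω (source resistance + R1).
With V_s suppressed (replaced by a short), R_th = R1' ‖ R2 = (19.35 × 11.2)/(19.35 + 11.2) = 7.094 Ω.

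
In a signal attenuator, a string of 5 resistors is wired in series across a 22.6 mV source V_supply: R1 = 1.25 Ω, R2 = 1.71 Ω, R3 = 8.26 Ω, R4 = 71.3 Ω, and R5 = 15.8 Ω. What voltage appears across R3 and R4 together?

Total series resistance ΣR = 1.25 + 1.71 + 8.26 + 71.3 + 15.8 = 98.32 Ω.
R_{R3..R4} = 8.26 + 71.3 = 79.56 Ω.
By the voltage-divider rule, V = 22.6 × 79.56/98.32 = 18.29 mV.

V ≈ 18.3 mV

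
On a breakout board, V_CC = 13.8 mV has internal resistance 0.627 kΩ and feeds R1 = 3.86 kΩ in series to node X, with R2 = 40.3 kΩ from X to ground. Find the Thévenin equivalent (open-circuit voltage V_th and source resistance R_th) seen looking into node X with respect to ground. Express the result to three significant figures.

R1' = 0.627 + 3.86 = 4.487 kΩ (source resistance + R1).
Open-circuit (no load on X): V_th = V_CC · R2/(R1' + R2) = 13.8 × 40.3/(4.487 + 40.3) = 12.42 mV.
Looking into X with the source shorted: R_th = R1'·R2/(R1'+R2) = 4.487 × 40.3/44.79 = 4.037 kΩ.

V_th ≈ 12.4 mV, R_th ≈ 4.04 kΩ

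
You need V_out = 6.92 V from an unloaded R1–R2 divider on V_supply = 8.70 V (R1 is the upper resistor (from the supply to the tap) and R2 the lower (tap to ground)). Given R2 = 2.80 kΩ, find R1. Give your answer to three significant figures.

V_out/V_supply = R2/(R1+R2) = 0.7954.
So R1 = R2 · (V_supply/V_out − 1) = 2.80 × (8.70/6.92 − 1) = 2.80 × 0.2572 = 0.7202 kΩ.

R1 ≈ 0.720 kΩ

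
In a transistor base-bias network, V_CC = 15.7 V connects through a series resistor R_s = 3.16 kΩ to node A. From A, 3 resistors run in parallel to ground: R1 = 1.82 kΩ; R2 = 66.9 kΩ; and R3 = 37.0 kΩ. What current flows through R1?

Combine the parallel branches: R_p = (1/1.82 + 1/66.9 + 1/37.0)⁻¹ = 1.691 kΩ.
Node voltage V_A = V_CC · R_p/(R_s + R_p) = 15.7 × 0.3486 = 5.472 V.
I(R1) = V_A / R1 = 5.472/1.82 = 3.007 mA.

I ≈ 3.01 mA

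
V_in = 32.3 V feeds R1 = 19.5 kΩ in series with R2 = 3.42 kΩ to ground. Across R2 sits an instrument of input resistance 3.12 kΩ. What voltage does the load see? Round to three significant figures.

The load sits in parallel with R2, giving an effective lower resistance R2' = R2·R_L/(R2+R_L) = 1.632 kΩ.
Voltage divider with the loaded lower leg: V_out = 32.3 × 1.632/(19.5 + 1.632) = 32.3 × 0.07721 = 2.494 V.

V_out ≈ 2.49 V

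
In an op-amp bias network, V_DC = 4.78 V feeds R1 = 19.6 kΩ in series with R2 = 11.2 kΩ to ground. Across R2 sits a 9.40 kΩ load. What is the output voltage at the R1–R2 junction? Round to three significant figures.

R2 ‖ R_L = (11.2 × 9.40)/(11.2 + 9.40) = 5.111 kΩ.
Voltage divider with the loaded lower leg: V_out = 4.78 × 5.111/(19.6 + 5.111) = 4.78 × 0.2068 = 0.9886 V.
(Unloaded it would be 1.74 V; the load pulls it down.)

V_out ≈ 0.989 V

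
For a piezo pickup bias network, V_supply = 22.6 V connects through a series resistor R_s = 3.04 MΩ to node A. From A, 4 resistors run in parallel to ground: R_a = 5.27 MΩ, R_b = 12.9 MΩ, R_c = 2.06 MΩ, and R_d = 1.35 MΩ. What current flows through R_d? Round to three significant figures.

Combine the parallel branches: R_p = (1/5.27 + 1/12.9 + 1/2.06 + 1/1.35)⁻¹ = 0.6696 MΩ.
Node voltage V_A = V_supply · R_p/(R_s + R_p) = 22.6 × 0.1805 = 4.079 V.
Branch current I = V_A/R_d = 4.079/1.35 = 3.022 µA.

I ≈ 3.02 µA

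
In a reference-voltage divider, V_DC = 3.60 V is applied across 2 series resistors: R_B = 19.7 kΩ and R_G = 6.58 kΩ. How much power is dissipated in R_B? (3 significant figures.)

ΣR = 26.28 kΩ → I = 3.60/26.28 = 0.1370 mA.
P = I²R = 0.01877 × 19.7 = 0.3697 mW.

P ≈ 0.370 mW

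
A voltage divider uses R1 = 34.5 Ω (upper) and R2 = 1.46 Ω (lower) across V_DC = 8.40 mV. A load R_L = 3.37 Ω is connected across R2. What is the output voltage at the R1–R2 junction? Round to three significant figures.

R2 ‖ R_L = (1.46 × 3.37)/(1.46 + 3.37) = 1.019 Ω.
Then V_out = V_DC · R2'/(R1 + R2') = 8.40 × 1.019/35.52 = 0.2409 mV.
(Unloaded it would be 0.341 mV; the load pulls it down.)

V_out ≈ 0.241 mV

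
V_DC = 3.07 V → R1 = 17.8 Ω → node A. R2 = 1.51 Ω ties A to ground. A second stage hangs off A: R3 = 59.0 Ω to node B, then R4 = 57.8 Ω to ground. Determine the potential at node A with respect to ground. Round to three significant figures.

The second stage (R3 + R4 = 116.8 Ω) loads node A in parallel with R2.
Effective lower resistance at A: R2 ‖ 116.8 = 1.491 Ω.
V_A = 3.07 × 1.491/(17.8 + 1.491) = 0.2372 V.

V_A ≈ 0.237 V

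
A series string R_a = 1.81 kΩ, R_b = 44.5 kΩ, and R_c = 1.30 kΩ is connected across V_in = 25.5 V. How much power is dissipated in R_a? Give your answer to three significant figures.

The common current is I = 25.5/47.61 = 0.5356 mA.
V(R_a) = I·R = 0.9694 V; P = V·I = 0.9694 × 0.5356 = 0.5192 mW.

P ≈ 0.519 mW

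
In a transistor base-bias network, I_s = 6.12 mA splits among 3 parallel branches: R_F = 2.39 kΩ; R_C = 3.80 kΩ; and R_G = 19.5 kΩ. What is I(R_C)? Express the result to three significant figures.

I ≈ 2.20 mA

ΣG = 1/2.39 + 1/3.80 + 1/19.5 = 0.7328.
By the current-divider rule, I = I_s · G_k/ΣG = 6.12 × 0.3591 = 2.198 mA.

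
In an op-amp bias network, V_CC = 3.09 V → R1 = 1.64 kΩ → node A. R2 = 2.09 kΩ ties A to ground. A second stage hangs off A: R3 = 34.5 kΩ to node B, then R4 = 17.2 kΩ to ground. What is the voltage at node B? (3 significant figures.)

Looking into the second stage from A: R3 + R4 = 51.70 kΩ appears in parallel with R2.
Effective lower resistance at A: R2 ‖ 51.70 = 2.009 kΩ.
First divider: V_A = V_CC · 2.009/(1.64 + 2.009) = 1.701 V.
V_B = V_A × 0.3327 = 0.5660 V.

V_B ≈ 0.566 V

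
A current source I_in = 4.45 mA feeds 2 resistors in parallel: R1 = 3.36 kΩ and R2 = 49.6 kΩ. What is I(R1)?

For two parallel branches, I_k = I_in · (other R)/(sum of R).
I(R1) = 4.45 × 49.6/(3.36 + 49.6) = 4.45 × 0.9366 = 4.168 mA.

I ≈ 4.17 mA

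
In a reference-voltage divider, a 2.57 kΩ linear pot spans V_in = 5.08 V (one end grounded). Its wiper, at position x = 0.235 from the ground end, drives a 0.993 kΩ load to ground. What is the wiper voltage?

Split the track: R_lower = x·R_p = 0.6039 kΩ, R_upper = (1−x)·R_p = 1.966 kΩ.
(x·R_p) ‖ R_L = 0.3755 kΩ.
V_out = 5.08 × 0.3755/(1.966 + 0.3755) = 0.8147 V.
(Unloaded: V_out = x·V_in = 1.19 V.)

V_out ≈ 0.815 V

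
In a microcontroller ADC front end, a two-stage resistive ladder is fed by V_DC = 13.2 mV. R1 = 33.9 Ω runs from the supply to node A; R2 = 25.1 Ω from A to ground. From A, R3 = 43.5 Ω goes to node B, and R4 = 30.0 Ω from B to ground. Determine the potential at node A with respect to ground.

V_A ≈ 4.69 mV

The second stage (R3 + R4 = 73.50 Ω) loads node A in parallel with R2.
Effective lower resistance at A: R2 ‖ 73.50 = 18.71 Ω.
So V_A = 13.2 × 0.3556 = 4.694 mV.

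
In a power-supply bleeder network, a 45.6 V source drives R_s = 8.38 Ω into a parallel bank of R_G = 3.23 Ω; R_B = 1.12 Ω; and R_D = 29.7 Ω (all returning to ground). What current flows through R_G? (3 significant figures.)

I ≈ 1.24 A

Parallel bank: R_p = 1/(1/3.23 + 1/1.12 + 1/29.7) = 0.8090 Ω.
V_A by voltage divider: V_A = 45.6 × 0.8090/(8.38 + 0.8090) = 4.015 V.
I(R_G) = V_A / R_G = 4.015/3.23 = 1.243 A.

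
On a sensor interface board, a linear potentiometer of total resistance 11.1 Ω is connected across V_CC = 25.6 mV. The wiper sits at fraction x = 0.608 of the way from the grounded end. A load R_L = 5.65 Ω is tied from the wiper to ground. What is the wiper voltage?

The pot divides into 4.351 Ω above the wiper and 6.749 Ω below.
Lower segment in parallel with the load: 6.749 ‖ 5.65 = 3.075 Ω.
Then V_out = V_CC · 3.075/(4.351 + 3.075) = 10.60 mV.
(Unloaded: V_out = x·V_CC = 15.6 mV.)

V_out ≈ 10.6 mV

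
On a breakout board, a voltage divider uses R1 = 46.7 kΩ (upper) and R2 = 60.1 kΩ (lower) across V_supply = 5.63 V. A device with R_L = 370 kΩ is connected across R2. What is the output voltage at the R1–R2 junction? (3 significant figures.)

V_out ≈ 2.96 V

First combine the lower leg with the load: R2 ‖ R_L = 51.70 kΩ.
Now apply the divider: V_out = 5.63 × 0.5254 = 2.958 V.
(Unloaded it would be 3.17 V; the load pulls it down.)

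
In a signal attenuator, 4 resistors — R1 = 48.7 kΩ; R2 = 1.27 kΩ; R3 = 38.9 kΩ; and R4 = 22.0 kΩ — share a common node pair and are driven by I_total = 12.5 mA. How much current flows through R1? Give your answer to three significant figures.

Conductances: ΣG = 1/48.7 + 1/1.27 + 1/38.9 + 1/22.0 = 0.8791 (1/kΩ).
By the current-divider rule, I = I_total · G_k/ΣG = 12.5 × 0.02336 = 0.2920 mA.

I ≈ 0.292 mA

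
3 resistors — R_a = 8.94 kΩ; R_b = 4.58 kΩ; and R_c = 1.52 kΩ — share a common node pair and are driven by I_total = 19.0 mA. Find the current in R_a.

I ≈ 2.15 mA

Total conductance ΣG = 1/8.94 + 1/4.58 + 1/1.52 = 0.9881 (units of 1/kΩ).
By the current-divider rule, I = I_total · G_k/ΣG = 19.0 × 0.1132 = 2.151 mA.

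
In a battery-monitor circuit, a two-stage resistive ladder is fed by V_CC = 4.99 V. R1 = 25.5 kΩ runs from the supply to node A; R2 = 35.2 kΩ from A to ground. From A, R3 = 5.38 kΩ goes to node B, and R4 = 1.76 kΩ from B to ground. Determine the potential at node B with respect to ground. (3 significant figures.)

V_B ≈ 0.232 V

Looking into the second stage from A: R3 + R4 = 7.140 kΩ appears in parallel with R2.
Effective lower resistance at A: R2 ‖ 7.140 = 5.936 kΩ.
First divider: V_A = V_CC · 5.936/(25.5 + 5.936) = 0.9422 V.
V_B = V_A × 0.2465 = 0.2323 V.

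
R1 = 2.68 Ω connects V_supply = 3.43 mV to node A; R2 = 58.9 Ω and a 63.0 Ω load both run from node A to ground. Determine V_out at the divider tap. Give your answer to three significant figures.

First combine the lower leg with the load: R2 ‖ R_L = 30.44 Ω.
Voltage divider with the loaded lower leg: V_out = 3.43 × 30.44/(2.68 + 30.44) = 3.43 × 0.9191 = 3.152 mV.

V_out ≈ 3.15 mV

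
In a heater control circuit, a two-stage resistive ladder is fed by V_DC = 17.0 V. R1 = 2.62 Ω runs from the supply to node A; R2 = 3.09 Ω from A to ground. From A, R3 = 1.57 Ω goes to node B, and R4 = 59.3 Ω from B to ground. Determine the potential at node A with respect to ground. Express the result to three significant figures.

Node A sees R2 in parallel with the series input of stage 2, R3 + R4 = 60.87 Ω.
R2 ‖ (R3+R4) = 2.941 Ω.
V_A = 17.0 × 2.941/(2.62 + 2.941) = 8.990 V.

V_A ≈ 8.99 V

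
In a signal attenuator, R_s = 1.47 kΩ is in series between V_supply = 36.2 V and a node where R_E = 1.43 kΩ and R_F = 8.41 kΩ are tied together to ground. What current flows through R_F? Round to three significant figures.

I ≈ 1.95 mA

Parallel bank: R_p = 1/(1/1.43 + 1/8.41) = 1.222 kΩ.
V_A = 36.2 × 1.222/2.692 = 16.43 V.
Branch current I = V_A/R_F = 16.43/8.41 = 1.954 mA.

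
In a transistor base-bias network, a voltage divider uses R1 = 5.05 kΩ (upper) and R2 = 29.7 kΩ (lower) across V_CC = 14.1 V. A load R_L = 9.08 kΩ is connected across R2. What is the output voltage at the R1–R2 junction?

First combine the lower leg with the load: R2 ‖ R_L = 6.954 kΩ.
Then V_out = V_CC · R2'/(R1 + R2') = 14.1 × 6.954/12.00 = 8.168 V.

V_out ≈ 8.17 V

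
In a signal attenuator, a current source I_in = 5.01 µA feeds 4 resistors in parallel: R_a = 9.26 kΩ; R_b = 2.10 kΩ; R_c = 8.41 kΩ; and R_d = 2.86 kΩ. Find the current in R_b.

ΣG = 1/9.26 + 1/2.10 + 1/8.41 + 1/2.86 = 1.053.
By the current-divider rule, I = I_in · G_k/ΣG = 5.01 × 0.4523 = 2.266 µA.

I ≈ 2.27 µA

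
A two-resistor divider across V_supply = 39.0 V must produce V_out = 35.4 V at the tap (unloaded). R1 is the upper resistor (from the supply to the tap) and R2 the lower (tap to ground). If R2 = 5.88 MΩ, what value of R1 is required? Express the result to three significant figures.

V_out/V_supply = R2/(R1+R2) = 0.9077.
R1 = R2·(1/k − 1) = 5.88 × 0.1017 = 0.5980 MΩ.

R1 ≈ 0.598 MΩ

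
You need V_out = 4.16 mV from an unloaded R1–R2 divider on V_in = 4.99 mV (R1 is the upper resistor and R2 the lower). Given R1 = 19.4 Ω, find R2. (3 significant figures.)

The divider ratio is R2/(R1+R2) = 4.16/4.99 = 0.8337.
So R2 = R1 · V_out/(V_in − V_out) = 19.4 × 4.16/(4.99 − 4.16) = 19.4 × 5.012 = 97.23 Ω.

R2 ≈ 97.2 Ω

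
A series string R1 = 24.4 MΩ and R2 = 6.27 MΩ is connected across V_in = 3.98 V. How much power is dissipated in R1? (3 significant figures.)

Series current I = V_in/ΣR = 3.98/30.67 = 0.1298 µA.
P(R1) = I²·R1 = (0.1298)² × 24.4 = 0.4109 µW.

P ≈ 0.411 µW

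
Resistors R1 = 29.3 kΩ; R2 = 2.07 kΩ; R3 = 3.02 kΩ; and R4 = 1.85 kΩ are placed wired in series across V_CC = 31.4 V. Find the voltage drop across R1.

V ≈ 25.4 V

Series total: ΣR = 29.3 + 2.07 + 3.02 + 1.85 = 36.24 kΩ.
By the voltage-divider rule, V = 31.4 × 29.30/36.24 = 25.39 V.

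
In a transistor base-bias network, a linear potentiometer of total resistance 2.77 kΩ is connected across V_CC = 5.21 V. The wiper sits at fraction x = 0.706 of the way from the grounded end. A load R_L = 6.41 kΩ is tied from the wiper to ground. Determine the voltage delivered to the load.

Lower segment x·R_p = 1.956 kΩ; upper segment (1−x)·R_p = 0.8144 kΩ.
Lower segment in parallel with the load: 1.956 ‖ 6.41 = 1.498 kΩ.
Then V_out = V_CC · 1.498/(0.8144 + 1.498) = 3.375 V.

V_out ≈ 3.38 V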